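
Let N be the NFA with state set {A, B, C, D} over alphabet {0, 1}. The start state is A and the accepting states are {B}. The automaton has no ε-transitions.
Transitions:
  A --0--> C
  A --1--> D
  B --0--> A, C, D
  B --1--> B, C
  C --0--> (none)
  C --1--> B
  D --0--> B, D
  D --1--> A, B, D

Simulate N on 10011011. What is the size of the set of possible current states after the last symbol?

4

Start: {A}
read 1: {D}
read 0: {B, D}
read 0: {A, B, C, D}
read 1: {A, B, C, D}
read 1: {A, B, C, D}
read 0: {A, B, C, D}
read 1: {A, B, C, D}
read 1: {A, B, C, D}
Final reachable set {A, B, C, D} has 4 states.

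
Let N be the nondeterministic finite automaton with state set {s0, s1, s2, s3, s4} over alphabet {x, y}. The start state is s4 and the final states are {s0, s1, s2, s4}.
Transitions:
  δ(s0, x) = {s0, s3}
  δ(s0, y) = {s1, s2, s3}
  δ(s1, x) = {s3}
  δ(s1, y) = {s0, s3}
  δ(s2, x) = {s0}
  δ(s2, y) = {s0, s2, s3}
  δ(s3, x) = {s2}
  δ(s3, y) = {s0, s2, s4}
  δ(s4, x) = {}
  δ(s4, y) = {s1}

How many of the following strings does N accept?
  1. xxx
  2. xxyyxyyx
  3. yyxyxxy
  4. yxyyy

xxx: rejected
xxyyxyyx: rejected
yyxyxxy: accepted
yxyyy: accepted

2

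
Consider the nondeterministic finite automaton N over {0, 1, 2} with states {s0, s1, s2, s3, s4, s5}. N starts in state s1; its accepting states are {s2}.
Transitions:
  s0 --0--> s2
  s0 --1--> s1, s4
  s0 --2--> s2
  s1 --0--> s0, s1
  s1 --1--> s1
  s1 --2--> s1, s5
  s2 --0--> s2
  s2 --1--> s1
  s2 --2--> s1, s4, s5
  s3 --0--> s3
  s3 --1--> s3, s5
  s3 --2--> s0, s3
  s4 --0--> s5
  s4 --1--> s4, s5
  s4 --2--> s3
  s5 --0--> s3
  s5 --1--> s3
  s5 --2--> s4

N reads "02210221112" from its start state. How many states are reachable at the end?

5

Start: {s1}
read 0: {s0, s1}
read 2: {s1, s2, s5}
read 2: {s1, s4, s5}
read 1: {s1, s3, s4, s5}
read 0: {s0, s1, s3, s5}
read 2: {s0, s1, s2, s3, s4, s5}
read 2: {s0, s1, s2, s3, s4, s5}
read 1: {s1, s3, s4, s5}
read 1: {s1, s3, s4, s5}
read 1: {s1, s3, s4, s5}
read 2: {s0, s1, s3, s4, s5}
Final reachable set {s0, s1, s3, s4, s5} has 5 states.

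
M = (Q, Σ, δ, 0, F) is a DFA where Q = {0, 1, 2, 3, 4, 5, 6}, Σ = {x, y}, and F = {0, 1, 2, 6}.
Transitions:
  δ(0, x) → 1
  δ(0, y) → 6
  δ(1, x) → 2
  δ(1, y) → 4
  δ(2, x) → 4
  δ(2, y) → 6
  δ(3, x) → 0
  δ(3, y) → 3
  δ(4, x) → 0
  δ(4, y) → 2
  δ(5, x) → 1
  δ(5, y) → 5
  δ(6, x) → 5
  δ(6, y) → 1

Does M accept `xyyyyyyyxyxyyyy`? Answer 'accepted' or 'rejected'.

0 --x--> 1
1 --y--> 4
4 --y--> 2
2 --y--> 6
6 --y--> 1
1 --y--> 4
4 --y--> 2
2 --y--> 6
6 --x--> 5
5 --y--> 5
5 --x--> 1
1 --y--> 4
4 --y--> 2
2 --y--> 6
6 --y--> 1
End in state 1, which is an accepting state.

accepted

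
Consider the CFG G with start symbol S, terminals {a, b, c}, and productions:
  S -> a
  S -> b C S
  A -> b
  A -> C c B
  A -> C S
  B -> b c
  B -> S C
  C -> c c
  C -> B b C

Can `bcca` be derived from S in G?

S ⇒ bCS ⇒ bccS ⇒ bcca

yes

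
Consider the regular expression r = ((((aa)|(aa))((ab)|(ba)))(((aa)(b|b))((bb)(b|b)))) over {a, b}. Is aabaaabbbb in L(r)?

Split as aaba·aabbbb: (((aa)|(aa))((ab)|(ba))) matches aaba and (((aa)(b|b))((bb)(b|b))) matches aabbbb.

yes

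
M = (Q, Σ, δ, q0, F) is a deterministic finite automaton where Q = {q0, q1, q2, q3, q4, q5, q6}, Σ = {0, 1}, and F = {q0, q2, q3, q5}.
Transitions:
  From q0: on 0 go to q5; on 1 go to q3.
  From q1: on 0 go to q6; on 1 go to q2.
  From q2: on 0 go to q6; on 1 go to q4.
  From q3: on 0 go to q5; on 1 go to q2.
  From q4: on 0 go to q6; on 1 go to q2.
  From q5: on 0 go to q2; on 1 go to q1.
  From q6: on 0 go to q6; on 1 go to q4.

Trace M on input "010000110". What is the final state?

q0 --0--> q5
q5 --1--> q1
q1 --0--> q6
q6 --0--> q6
q6 --0--> q6
q6 --0--> q6
q6 --1--> q4
q4 --1--> q2
q2 --0--> q6

q6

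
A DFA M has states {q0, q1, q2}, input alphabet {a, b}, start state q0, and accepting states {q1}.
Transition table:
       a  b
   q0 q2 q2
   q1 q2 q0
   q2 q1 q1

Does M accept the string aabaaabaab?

rejected

q0 --a--> q2
q2 --a--> q1
q1 --b--> q0
q0 --a--> q2
q2 --a--> q1
q1 --a--> q2
q2 --b--> q1
q1 --a--> q2
q2 --a--> q1
q1 --b--> q0
End in state q0, which is not an accepting state.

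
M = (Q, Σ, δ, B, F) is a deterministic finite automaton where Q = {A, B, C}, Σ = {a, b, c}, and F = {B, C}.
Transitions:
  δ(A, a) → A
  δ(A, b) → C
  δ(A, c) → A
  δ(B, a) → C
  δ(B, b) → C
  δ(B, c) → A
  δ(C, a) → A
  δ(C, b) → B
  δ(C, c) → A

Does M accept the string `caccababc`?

B --c--> A
A --a--> A
A --c--> A
A --c--> A
A --a--> A
A --b--> C
C --a--> A
A --b--> C
C --c--> A
End in state A, which is not an accepting state.

rejected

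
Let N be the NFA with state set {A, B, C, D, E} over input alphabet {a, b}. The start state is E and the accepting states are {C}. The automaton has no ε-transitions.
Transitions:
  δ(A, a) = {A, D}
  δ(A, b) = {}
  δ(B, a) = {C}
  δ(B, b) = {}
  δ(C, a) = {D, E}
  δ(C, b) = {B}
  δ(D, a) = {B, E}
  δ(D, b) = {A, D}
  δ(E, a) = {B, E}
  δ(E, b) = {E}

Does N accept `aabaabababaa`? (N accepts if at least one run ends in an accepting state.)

Start: {E}
read a: {B, E}
read a: {B, C, E}
read b: {B, E}
read a: {B, C, E}
read a: {B, C, D, E}
read b: {A, B, D, E}
read a: {A, B, C, D, E}
read b: {A, B, D, E}
read a: {A, B, C, D, E}
read b: {A, B, D, E}
read a: {A, B, C, D, E}
read a: {A, B, C, D, E}
Reachable ∩ accepting = {C} — nonempty.

accepted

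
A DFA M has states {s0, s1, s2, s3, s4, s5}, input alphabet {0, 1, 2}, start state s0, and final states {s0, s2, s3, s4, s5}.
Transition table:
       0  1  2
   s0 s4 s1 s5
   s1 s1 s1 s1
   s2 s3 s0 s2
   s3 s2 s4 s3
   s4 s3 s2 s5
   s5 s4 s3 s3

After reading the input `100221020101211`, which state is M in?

s0 --1--> s1
s1 --0--> s1
s1 --0--> s1
s1 --2--> s1
s1 --2--> s1
s1 --1--> s1
s1 --0--> s1
s1 --2--> s1
s1 --0--> s1
s1 --1--> s1
s1 --0--> s1
s1 --1--> s1
s1 --2--> s1
s1 --1--> s1
s1 --1--> s1

s1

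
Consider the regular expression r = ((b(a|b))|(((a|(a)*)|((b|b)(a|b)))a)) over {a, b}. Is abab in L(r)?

no

Neither (b(a|b)) nor (((a|(a)*)|((b|b)(a|b)))a) matches abab.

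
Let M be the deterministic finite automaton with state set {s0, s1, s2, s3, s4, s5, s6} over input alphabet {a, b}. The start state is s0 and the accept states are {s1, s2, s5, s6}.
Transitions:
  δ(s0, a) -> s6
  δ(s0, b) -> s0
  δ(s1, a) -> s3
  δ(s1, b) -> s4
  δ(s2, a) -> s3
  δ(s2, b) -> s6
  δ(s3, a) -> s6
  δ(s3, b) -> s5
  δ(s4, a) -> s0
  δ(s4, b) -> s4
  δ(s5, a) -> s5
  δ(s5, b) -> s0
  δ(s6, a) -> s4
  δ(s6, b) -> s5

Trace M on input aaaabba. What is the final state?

s0 --a--> s6
s6 --a--> s4
s4 --a--> s0
s0 --a--> s6
s6 --b--> s5
s5 --b--> s0
s0 --a--> s6

s6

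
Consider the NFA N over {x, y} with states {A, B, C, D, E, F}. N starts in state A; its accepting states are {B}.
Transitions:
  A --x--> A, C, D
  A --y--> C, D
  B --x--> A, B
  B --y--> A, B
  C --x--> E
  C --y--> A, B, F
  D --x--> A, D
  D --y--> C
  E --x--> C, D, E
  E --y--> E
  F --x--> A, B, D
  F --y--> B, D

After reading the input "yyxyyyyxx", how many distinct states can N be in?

Start: {A}
read y: {C, D}
read y: {A, B, C, F}
read x: {A, B, C, D, E}
read y: {A, B, C, D, E, F}
read y: {A, B, C, D, E, F}
read y: {A, B, C, D, E, F}
read y: {A, B, C, D, E, F}
read x: {A, B, C, D, E}
read x: {A, B, C, D, E}
Final reachable set {A, B, C, D, E} has 5 states.

5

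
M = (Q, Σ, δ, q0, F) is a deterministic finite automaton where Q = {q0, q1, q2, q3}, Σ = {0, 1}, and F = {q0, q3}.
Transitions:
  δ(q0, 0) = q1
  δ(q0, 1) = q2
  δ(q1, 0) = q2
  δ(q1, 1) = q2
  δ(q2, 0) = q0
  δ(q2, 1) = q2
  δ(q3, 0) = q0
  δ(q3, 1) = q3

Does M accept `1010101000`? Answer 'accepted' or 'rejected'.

rejected

q0 --1--> q2
q2 --0--> q0
q0 --1--> q2
q2 --0--> q0
q0 --1--> q2
q2 --0--> q0
q0 --1--> q2
q2 --0--> q0
q0 --0--> q1
q1 --0--> q2
End in state q2, which is not an accepting state.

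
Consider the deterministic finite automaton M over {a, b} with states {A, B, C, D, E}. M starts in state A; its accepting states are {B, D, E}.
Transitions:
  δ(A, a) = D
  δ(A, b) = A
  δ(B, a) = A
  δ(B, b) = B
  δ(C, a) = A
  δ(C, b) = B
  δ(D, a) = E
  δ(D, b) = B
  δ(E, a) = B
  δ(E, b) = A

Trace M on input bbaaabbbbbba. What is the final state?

A

A --b--> A
A --b--> A
A --a--> D
D --a--> E
E --a--> B
B --b--> B
B --b--> B
B --b--> B
B --b--> B
B --b--> B
B --b--> B
B --a--> A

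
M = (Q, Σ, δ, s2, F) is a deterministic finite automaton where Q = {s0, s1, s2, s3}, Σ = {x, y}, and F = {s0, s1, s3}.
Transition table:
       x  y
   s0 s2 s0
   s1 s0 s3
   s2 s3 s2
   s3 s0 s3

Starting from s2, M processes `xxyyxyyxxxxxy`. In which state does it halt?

s0

s2 --x--> s3
s3 --x--> s0
s0 --y--> s0
s0 --y--> s0
s0 --x--> s2
s2 --y--> s2
s2 --y--> s2
s2 --x--> s3
s3 --x--> s0
s0 --x--> s2
s2 --x--> s3
s3 --x--> s0
s0 --y--> s0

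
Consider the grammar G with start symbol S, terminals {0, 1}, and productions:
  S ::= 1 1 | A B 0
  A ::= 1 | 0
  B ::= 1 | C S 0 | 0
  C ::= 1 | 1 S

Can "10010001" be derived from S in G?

no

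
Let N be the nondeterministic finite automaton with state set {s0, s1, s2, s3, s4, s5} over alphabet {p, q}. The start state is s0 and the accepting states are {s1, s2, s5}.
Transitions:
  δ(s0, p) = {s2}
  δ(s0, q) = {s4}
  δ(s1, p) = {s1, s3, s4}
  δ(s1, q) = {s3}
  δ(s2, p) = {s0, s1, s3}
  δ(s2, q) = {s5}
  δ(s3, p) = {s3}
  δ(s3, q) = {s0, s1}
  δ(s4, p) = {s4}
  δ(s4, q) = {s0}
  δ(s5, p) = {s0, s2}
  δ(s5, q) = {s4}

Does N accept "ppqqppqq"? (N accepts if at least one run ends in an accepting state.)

Start: {s0}
read p: {s2}
read p: {s0, s1, s3}
read q: {s0, s1, s3, s4}
read q: {s0, s1, s3, s4}
read p: {s1, s2, s3, s4}
read p: {s0, s1, s3, s4}
read q: {s0, s1, s3, s4}
read q: {s0, s1, s3, s4}
Reachable ∩ accepting = {s1} — nonempty.

accepted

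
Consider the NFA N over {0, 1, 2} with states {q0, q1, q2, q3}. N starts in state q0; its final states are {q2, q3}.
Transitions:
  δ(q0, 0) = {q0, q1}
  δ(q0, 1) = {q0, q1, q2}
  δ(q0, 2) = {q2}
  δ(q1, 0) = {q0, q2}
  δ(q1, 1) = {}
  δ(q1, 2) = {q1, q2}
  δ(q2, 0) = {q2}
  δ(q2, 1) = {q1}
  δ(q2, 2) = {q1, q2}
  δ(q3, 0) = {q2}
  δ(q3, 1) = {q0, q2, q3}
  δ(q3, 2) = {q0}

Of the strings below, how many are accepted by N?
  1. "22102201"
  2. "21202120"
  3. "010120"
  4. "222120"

4

"22102201": accepted
"21202120": accepted
"010120": accepted
"222120": accepted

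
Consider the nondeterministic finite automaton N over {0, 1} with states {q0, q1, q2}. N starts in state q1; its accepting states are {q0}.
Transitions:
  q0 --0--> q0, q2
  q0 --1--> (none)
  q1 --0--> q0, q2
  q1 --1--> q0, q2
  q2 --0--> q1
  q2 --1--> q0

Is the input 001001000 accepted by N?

accepted

Start: {q1}
read 0: {q0, q2}
read 0: {q0, q1, q2}
read 1: {q0, q2}
read 0: {q0, q1, q2}
read 0: {q0, q1, q2}
read 1: {q0, q2}
read 0: {q0, q1, q2}
read 0: {q0, q1, q2}
read 0: {q0, q1, q2}
Reachable ∩ accepting = {q0} — nonempty.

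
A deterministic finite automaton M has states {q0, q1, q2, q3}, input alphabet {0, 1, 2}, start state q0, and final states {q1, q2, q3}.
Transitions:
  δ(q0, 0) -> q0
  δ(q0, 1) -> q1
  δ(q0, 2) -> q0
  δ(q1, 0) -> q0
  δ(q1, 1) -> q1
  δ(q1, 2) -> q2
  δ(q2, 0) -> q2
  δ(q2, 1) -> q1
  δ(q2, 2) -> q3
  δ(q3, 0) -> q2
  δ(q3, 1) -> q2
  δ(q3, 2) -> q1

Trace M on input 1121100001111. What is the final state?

q0 --1--> q1
q1 --1--> q1
q1 --2--> q2
q2 --1--> q1
q1 --1--> q1
q1 --0--> q0
q0 --0--> q0
q0 --0--> q0
q0 --0--> q0
q0 --1--> q1
q1 --1--> q1
q1 --1--> q1
q1 --1--> q1

q1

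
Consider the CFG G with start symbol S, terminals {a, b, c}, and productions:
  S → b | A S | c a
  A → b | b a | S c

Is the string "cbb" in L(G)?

no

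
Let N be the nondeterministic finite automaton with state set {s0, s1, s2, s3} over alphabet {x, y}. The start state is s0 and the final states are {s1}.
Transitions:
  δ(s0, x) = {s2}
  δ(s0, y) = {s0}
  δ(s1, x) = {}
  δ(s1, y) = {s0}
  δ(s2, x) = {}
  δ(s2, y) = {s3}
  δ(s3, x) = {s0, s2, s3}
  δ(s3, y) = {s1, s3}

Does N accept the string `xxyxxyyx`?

Start: {s0}
read x: {s2}
read x: {}
The reachable set is empty and stays empty for the remaining 6 symbols.
Reachable ∩ accepting = {} — empty.

rejected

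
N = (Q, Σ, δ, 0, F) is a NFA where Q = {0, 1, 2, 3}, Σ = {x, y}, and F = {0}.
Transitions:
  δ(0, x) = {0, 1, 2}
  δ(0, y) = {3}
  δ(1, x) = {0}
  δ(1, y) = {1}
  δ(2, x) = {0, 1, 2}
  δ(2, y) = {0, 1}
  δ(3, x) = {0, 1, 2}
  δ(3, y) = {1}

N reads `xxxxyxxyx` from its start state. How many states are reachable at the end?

3

Start: {0}
read x: {0, 1, 2}
read x: {0, 1, 2}
read x: {0, 1, 2}
read x: {0, 1, 2}
read y: {0, 1, 3}
read x: {0, 1, 2}
read x: {0, 1, 2}
read y: {0, 1, 3}
read x: {0, 1, 2}
Final reachable set {0, 1, 2} has 3 states.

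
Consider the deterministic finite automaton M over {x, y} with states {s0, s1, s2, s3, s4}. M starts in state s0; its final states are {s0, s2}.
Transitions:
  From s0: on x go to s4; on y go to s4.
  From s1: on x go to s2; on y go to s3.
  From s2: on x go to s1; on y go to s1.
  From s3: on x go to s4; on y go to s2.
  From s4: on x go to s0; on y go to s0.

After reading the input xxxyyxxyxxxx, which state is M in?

s0

s0 --x--> s4
s4 --x--> s0
s0 --x--> s4
s4 --y--> s0
s0 --y--> s4
s4 --x--> s0
s0 --x--> s4
s4 --y--> s0
s0 --x--> s4
s4 --x--> s0
s0 --x--> s4
s4 --x--> s0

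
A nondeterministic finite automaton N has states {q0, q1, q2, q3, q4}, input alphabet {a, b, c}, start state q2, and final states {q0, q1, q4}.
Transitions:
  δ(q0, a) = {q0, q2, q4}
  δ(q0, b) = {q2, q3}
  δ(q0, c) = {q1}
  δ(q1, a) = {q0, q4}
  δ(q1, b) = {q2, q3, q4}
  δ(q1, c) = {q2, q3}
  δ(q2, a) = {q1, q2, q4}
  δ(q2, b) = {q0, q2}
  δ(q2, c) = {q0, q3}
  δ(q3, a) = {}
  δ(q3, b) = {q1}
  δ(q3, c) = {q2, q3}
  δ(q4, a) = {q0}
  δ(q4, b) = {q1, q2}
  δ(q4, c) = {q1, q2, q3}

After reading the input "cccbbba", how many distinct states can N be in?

4

Start: {q2}
read c: {q0, q3}
read c: {q1, q2, q3}
read c: {q0, q2, q3}
read b: {q0, q1, q2, q3}
read b: {q0, q1, q2, q3, q4}
read b: {q0, q1, q2, q3, q4}
read a: {q0, q1, q2, q4}
Final reachable set {q0, q1, q2, q4} has 4 states.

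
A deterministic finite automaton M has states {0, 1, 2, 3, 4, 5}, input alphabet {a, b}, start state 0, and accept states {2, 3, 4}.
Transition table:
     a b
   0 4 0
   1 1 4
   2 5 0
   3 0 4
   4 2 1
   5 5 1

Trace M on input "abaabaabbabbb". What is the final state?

0

0 --a--> 4
4 --b--> 1
1 --a--> 1
1 --a--> 1
1 --b--> 4
4 --a--> 2
2 --a--> 5
5 --b--> 1
1 --b--> 4
4 --a--> 2
2 --b--> 0
0 --b--> 0
0 --b--> 0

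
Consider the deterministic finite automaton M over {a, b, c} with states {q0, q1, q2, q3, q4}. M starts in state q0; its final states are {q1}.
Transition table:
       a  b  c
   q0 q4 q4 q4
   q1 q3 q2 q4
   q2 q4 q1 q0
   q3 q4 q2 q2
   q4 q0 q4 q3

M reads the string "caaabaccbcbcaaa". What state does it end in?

q4

q0 --c--> q4
q4 --a--> q0
q0 --a--> q4
q4 --a--> q0
q0 --b--> q4
q4 --a--> q0
q0 --c--> q4
q4 --c--> q3
q3 --b--> q2
q2 --c--> q0
q0 --b--> q4
q4 --c--> q3
q3 --a--> q4
q4 --a--> q0
q0 --a--> q4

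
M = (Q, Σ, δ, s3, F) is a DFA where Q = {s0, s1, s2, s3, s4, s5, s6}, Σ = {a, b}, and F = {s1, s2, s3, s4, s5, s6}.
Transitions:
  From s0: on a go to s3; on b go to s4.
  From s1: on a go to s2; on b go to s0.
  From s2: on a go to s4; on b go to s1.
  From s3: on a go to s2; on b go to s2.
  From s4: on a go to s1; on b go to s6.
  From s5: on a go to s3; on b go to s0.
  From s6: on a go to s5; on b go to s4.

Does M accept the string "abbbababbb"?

s3 --a--> s2
s2 --b--> s1
s1 --b--> s0
s0 --b--> s4
s4 --a--> s1
s1 --b--> s0
s0 --a--> s3
s3 --b--> s2
s2 --b--> s1
s1 --b--> s0
End in state s0, which is not an accepting state.

rejected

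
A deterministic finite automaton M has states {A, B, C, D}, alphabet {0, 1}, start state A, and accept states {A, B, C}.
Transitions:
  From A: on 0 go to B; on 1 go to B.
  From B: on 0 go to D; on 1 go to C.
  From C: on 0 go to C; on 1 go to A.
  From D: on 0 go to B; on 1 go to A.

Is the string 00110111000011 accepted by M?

A --0--> B
B --0--> D
D --1--> A
A --1--> B
B --0--> D
D --1--> A
A --1--> B
B --1--> C
C --0--> C
C --0--> C
C --0--> C
C --0--> C
C --1--> A
A --1--> B
End in state B, which is an accepting state.

accepted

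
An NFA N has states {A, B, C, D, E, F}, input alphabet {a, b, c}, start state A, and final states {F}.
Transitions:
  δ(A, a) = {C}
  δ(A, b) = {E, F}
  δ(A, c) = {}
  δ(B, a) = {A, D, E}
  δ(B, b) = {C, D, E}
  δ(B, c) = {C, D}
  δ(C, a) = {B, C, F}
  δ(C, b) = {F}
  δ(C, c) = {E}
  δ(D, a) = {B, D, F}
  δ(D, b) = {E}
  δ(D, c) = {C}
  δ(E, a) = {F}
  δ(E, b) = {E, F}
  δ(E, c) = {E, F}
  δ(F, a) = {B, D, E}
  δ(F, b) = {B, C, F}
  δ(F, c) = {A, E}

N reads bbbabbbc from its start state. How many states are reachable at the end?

5

Start: {A}
read b: {E, F}
read b: {B, C, E, F}
read b: {B, C, D, E, F}
read a: {A, B, C, D, E, F}
read b: {B, C, D, E, F}
read b: {B, C, D, E, F}
read b: {B, C, D, E, F}
read c: {A, C, D, E, F}
Final reachable set {A, C, D, E, F} has 5 states.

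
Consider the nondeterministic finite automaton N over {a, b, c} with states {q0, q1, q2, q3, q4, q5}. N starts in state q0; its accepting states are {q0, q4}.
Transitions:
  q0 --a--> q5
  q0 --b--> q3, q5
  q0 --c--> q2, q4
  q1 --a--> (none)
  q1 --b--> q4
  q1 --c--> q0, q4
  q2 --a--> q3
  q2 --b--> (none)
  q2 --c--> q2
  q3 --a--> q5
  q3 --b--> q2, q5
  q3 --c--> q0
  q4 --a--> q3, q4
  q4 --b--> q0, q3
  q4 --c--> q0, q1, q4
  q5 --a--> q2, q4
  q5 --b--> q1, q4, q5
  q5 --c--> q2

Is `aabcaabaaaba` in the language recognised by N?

Start: {q0}
read a: {q5}
read a: {q2, q4}
read b: {q0, q3}
read c: {q0, q2, q4}
read a: {q3, q4, q5}
read a: {q2, q3, q4, q5}
read b: {q0, q1, q2, q3, q4, q5}
read a: {q2, q3, q4, q5}
read a: {q2, q3, q4, q5}
read a: {q2, q3, q4, q5}
read b: {q0, q1, q2, q3, q4, q5}
read a: {q2, q3, q4, q5}
Reachable ∩ accepting = {q4} — nonempty.

accepted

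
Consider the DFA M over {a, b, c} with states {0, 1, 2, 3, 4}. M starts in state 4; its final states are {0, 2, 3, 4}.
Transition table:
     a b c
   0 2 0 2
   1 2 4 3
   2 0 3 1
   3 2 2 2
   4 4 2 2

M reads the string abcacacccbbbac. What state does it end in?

1

4 --a--> 4
4 --b--> 2
2 --c--> 1
1 --a--> 2
2 --c--> 1
1 --a--> 2
2 --c--> 1
1 --c--> 3
3 --c--> 2
2 --b--> 3
3 --b--> 2
2 --b--> 3
3 --a--> 2
2 --c--> 1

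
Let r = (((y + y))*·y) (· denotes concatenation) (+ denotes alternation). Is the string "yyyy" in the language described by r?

yes

Split as yyy·y: ((y+y))* matches yyy and y matches y.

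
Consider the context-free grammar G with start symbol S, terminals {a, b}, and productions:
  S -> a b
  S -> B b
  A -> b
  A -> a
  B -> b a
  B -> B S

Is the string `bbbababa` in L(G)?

no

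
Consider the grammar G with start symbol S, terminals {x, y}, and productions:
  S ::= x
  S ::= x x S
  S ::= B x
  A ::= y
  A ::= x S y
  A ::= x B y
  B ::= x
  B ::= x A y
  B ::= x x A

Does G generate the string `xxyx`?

yes

S ⇒ Bx ⇒ xxAx ⇒ xxyx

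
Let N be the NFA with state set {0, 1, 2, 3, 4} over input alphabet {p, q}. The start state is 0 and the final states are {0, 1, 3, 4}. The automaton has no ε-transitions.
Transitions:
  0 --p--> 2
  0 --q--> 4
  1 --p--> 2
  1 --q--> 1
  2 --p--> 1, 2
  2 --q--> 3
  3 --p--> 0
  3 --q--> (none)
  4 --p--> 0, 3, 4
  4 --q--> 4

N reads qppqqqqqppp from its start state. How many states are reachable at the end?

Start: {0}
read q: {4}
read p: {0, 3, 4}
read p: {0, 2, 3, 4}
read q: {3, 4}
read q: {4}
read q: {4}
read q: {4}
read q: {4}
read p: {0, 3, 4}
read p: {0, 2, 3, 4}
read p: {0, 1, 2, 3, 4}
Final reachable set {0, 1, 2, 3, 4} has 5 states.

5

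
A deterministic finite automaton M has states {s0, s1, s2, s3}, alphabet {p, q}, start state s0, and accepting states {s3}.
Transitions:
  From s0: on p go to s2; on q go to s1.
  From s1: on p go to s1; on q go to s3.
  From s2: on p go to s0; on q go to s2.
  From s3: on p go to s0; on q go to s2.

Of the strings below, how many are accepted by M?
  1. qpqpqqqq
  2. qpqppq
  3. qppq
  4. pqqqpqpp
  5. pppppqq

qpqpqqqq: rejected
qpqppq: rejected
qppq: accepted
pqqqpqpp: rejected
pppppqq: rejected

1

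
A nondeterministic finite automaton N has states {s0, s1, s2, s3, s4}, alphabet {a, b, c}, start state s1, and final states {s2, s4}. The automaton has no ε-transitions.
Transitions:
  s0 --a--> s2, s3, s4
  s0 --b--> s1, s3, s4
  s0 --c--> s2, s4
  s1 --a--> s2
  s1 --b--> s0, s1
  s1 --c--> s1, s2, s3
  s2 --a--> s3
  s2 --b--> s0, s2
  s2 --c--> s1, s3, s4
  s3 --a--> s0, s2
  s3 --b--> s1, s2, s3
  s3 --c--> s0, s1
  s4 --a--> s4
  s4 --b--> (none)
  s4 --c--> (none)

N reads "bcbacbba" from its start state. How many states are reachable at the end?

Start: {s1}
read b: {s0, s1}
read c: {s1, s2, s3, s4}
read b: {s0, s1, s2, s3}
read a: {s0, s2, s3, s4}
read c: {s0, s1, s2, s3, s4}
read b: {s0, s1, s2, s3, s4}
read b: {s0, s1, s2, s3, s4}
read a: {s0, s2, s3, s4}
Final reachable set {s0, s2, s3, s4} has 4 states.

4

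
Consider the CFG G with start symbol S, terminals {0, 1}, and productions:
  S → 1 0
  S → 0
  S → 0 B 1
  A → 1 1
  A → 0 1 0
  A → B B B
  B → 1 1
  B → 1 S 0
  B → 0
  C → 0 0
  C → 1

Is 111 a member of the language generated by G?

no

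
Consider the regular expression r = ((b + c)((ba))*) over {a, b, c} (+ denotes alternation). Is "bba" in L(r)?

Split as b·ba: (b+c) matches b and ((ba))* matches ba.

yes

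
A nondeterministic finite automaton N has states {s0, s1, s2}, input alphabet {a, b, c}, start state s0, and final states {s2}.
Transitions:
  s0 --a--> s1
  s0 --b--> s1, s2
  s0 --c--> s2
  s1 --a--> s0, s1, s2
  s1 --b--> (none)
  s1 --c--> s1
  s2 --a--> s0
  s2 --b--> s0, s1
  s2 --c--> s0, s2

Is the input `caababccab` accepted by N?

rejected

Start: {s0}
read c: {s2}
read a: {s0}
read a: {s1}
read b: {}
The reachable set is empty and stays empty for the remaining 6 symbols.
Reachable ∩ accepting = {} — empty.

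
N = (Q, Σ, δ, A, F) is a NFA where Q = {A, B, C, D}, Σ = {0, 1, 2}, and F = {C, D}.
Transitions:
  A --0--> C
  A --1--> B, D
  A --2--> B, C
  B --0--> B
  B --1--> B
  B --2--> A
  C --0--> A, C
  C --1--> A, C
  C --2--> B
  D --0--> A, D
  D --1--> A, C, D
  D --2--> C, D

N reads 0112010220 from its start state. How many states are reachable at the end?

4

Start: {A}
read 0: {C}
read 1: {A, C}
read 1: {A, B, C, D}
read 2: {A, B, C, D}
read 0: {A, B, C, D}
read 1: {A, B, C, D}
read 0: {A, B, C, D}
read 2: {A, B, C, D}
read 2: {A, B, C, D}
read 0: {A, B, C, D}
Final reachable set {A, B, C, D} has 4 states.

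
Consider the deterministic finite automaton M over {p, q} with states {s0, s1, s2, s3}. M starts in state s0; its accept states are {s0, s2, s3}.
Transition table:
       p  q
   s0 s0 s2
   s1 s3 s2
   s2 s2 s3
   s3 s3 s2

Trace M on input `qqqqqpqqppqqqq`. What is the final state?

s2

s0 --q--> s2
s2 --q--> s3
s3 --q--> s2
s2 --q--> s3
s3 --q--> s2
s2 --p--> s2
s2 --q--> s3
s3 --q--> s2
s2 --p--> s2
s2 --p--> s2
s2 --q--> s3
s3 --q--> s2
s2 --q--> s3
s3 --q--> s2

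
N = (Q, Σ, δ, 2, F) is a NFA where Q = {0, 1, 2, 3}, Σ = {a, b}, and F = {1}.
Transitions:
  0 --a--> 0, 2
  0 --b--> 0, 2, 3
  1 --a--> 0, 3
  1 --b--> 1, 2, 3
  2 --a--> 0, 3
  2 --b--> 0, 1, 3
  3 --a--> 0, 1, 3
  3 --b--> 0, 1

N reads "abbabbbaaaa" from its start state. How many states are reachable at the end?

Start: {2}
read a: {0, 3}
read b: {0, 1, 2, 3}
read b: {0, 1, 2, 3}
read a: {0, 1, 2, 3}
read b: {0, 1, 2, 3}
read b: {0, 1, 2, 3}
read b: {0, 1, 2, 3}
read a: {0, 1, 2, 3}
read a: {0, 1, 2, 3}
read a: {0, 1, 2, 3}
read a: {0, 1, 2, 3}
Final reachable set {0, 1, 2, 3} has 4 states.

4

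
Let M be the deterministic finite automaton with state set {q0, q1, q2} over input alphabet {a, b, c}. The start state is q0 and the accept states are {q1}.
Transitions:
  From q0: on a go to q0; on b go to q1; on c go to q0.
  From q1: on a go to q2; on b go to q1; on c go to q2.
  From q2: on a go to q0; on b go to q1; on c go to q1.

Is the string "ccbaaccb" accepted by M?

accepted

q0 --c--> q0
q0 --c--> q0
q0 --b--> q1
q1 --a--> q2
q2 --a--> q0
q0 --c--> q0
q0 --c--> q0
q0 --b--> q1
End in state q1, which is an accepting state.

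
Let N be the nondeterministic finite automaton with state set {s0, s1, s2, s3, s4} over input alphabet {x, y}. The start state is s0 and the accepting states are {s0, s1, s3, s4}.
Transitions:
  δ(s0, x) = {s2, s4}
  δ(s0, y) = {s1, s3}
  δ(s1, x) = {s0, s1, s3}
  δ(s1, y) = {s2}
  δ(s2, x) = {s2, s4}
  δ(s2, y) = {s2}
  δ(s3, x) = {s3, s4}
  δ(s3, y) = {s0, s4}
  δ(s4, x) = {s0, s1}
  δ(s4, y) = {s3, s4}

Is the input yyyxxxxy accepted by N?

Start: {s0}
read y: {s1, s3}
read y: {s0, s2, s4}
read y: {s1, s2, s3, s4}
read x: {s0, s1, s2, s3, s4}
read x: {s0, s1, s2, s3, s4}
read x: {s0, s1, s2, s3, s4}
read x: {s0, s1, s2, s3, s4}
read y: {s0, s1, s2, s3, s4}
Reachable ∩ accepting = {s0, s1, s3, s4} — nonempty.

accepted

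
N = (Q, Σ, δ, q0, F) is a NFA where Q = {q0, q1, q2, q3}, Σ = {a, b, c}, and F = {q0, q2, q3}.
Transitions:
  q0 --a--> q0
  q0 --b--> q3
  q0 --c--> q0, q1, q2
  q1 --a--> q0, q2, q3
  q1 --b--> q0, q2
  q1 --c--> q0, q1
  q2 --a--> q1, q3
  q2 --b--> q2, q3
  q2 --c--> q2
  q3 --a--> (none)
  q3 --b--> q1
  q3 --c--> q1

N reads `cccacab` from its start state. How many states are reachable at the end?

4

Start: {q0}
read c: {q0, q1, q2}
read c: {q0, q1, q2}
read c: {q0, q1, q2}
read a: {q0, q1, q2, q3}
read c: {q0, q1, q2}
read a: {q0, q1, q2, q3}
read b: {q0, q1, q2, q3}
Final reachable set {q0, q1, q2, q3} has 4 states.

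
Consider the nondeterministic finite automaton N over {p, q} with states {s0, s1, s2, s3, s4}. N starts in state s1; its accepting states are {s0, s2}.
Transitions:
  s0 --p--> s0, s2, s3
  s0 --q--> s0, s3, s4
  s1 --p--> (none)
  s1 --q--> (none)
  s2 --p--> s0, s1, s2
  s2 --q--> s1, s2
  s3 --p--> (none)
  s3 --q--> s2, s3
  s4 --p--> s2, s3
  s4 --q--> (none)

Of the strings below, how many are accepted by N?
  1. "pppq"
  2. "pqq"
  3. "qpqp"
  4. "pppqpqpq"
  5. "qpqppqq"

0

"pppq": rejected
"pqq": rejected
"qpqp": rejected
"pppqpqpq": rejected
"qpqppqq": rejected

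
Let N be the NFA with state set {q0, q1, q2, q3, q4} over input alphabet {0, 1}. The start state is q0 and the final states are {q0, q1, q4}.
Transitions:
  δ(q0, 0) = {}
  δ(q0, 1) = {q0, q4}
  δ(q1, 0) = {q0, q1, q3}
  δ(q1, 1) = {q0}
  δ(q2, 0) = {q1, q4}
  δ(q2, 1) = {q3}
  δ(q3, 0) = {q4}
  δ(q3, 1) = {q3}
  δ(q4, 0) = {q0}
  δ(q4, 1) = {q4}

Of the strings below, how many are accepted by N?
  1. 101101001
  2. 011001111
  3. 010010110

0

101101001: rejected
011001111: rejected
010010110: rejected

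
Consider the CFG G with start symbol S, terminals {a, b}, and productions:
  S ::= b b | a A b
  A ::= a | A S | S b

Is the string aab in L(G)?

yes

S ⇒ aAb ⇒ aab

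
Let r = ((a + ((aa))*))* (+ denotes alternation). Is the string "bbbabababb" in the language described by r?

no

bbbabababb cannot be split into zero or more pieces each matching (a+((aa))*).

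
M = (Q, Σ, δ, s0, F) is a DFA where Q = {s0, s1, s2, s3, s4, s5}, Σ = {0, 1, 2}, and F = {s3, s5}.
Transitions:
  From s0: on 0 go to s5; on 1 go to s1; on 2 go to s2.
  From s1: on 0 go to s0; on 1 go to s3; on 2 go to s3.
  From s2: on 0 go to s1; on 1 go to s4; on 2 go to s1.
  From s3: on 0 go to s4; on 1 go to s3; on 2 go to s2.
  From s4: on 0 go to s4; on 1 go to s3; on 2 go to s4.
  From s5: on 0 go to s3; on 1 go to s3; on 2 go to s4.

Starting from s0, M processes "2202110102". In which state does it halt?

s0 --2--> s2
s2 --2--> s1
s1 --0--> s0
s0 --2--> s2
s2 --1--> s4
s4 --1--> s3
s3 --0--> s4
s4 --1--> s3
s3 --0--> s4
s4 --2--> s4

s4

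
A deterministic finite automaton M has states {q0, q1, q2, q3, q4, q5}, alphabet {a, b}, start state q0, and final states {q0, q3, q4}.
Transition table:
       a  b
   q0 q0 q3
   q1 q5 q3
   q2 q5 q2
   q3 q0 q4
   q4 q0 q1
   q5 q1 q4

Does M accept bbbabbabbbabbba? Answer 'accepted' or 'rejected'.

q0 --b--> q3
q3 --b--> q4
q4 --b--> q1
q1 --a--> q5
q5 --b--> q4
q4 --b--> q1
q1 --a--> q5
q5 --b--> q4
q4 --b--> q1
q1 --b--> q3
q3 --a--> q0
q0 --b--> q3
q3 --b--> q4
q4 --b--> q1
q1 --a--> q5
End in state q5, which is not an accepting state.

rejected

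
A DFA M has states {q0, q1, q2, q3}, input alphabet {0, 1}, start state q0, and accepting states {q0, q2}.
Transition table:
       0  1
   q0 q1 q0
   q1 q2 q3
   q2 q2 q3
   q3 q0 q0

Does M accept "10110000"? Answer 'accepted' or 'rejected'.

accepted

q0 --1--> q0
q0 --0--> q1
q1 --1--> q3
q3 --1--> q0
q0 --0--> q1
q1 --0--> q2
q2 --0--> q2
q2 --0--> q2
End in state q2, which is an accepting state.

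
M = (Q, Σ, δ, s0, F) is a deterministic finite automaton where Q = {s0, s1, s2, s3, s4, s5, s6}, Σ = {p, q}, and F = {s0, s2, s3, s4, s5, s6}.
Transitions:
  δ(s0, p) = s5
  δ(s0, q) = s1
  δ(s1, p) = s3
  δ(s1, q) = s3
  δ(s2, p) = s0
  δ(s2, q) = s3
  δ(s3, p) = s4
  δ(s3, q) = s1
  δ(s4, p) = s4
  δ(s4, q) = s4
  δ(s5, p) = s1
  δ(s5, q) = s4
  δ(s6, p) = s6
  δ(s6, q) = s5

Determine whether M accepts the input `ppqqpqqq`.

rejected

s0 --p--> s5
s5 --p--> s1
s1 --q--> s3
s3 --q--> s1
s1 --p--> s3
s3 --q--> s1
s1 --q--> s3
s3 --q--> s1
End in state s1, which is not an accepting state.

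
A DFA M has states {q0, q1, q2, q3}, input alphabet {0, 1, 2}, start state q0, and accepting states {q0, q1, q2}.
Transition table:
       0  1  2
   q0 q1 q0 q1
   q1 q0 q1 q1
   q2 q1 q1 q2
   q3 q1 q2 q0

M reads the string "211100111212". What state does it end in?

q0 --2--> q1
q1 --1--> q1
q1 --1--> q1
q1 --1--> q1
q1 --0--> q0
q0 --0--> q1
q1 --1--> q1
q1 --1--> q1
q1 --1--> q1
q1 --2--> q1
q1 --1--> q1
q1 --2--> q1

q1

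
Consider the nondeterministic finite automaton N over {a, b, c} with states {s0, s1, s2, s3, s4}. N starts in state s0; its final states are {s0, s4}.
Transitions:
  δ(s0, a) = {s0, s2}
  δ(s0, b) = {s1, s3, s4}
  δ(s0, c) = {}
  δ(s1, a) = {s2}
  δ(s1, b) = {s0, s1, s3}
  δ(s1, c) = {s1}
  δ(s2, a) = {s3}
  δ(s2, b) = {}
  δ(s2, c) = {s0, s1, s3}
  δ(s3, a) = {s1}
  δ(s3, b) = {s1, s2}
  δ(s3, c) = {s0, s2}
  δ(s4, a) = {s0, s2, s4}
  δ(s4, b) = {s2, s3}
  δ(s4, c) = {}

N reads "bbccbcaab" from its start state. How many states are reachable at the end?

Start: {s0}
read b: {s1, s3, s4}
read b: {s0, s1, s2, s3}
read c: {s0, s1, s2, s3}
read c: {s0, s1, s2, s3}
read b: {s0, s1, s2, s3, s4}
read c: {s0, s1, s2, s3}
read a: {s0, s1, s2, s3}
read a: {s0, s1, s2, s3}
read b: {s0, s1, s2, s3, s4}
Final reachable set {s0, s1, s2, s3, s4} has 5 states.

5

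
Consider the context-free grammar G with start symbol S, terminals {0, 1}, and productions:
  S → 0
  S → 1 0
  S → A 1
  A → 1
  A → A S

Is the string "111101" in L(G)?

S ⇒ A1 ⇒ AS1 ⇒ ASS1 ⇒ 1SS1 ⇒ 1A1S1 ⇒ 111S1 ⇒ 111101

yes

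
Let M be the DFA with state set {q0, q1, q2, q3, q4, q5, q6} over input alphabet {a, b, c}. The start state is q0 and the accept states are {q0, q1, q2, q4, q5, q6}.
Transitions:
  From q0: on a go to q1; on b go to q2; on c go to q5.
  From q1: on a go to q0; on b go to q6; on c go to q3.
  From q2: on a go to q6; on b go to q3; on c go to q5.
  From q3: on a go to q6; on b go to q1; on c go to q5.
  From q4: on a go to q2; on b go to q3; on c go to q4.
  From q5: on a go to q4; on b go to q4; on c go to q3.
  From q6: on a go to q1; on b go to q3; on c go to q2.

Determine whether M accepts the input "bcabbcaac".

q0 --b--> q2
q2 --c--> q5
q5 --a--> q4
q4 --b--> q3
q3 --b--> q1
q1 --c--> q3
q3 --a--> q6
q6 --a--> q1
q1 --c--> q3
End in state q3, which is not an accepting state.

rejected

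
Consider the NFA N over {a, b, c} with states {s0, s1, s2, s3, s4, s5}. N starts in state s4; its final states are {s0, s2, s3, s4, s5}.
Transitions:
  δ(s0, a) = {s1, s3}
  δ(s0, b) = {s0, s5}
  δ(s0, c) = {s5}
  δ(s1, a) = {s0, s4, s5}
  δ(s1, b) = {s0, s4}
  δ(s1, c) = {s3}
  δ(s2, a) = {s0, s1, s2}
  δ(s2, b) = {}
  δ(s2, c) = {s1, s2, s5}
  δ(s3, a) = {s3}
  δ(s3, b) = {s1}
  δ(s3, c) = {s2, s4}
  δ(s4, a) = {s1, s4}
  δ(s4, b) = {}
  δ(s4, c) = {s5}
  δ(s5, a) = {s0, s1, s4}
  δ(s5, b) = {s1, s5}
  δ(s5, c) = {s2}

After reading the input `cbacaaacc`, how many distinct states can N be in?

5

Start: {s4}
read c: {s5}
read b: {s1, s5}
read a: {s0, s1, s4, s5}
read c: {s2, s3, s5}
read a: {s0, s1, s2, s3, s4}
read a: {s0, s1, s2, s3, s4, s5}
read a: {s0, s1, s2, s3, s4, s5}
read c: {s1, s2, s3, s4, s5}
read c: {s1, s2, s3, s4, s5}
Final reachable set {s1, s2, s3, s4, s5} has 5 states.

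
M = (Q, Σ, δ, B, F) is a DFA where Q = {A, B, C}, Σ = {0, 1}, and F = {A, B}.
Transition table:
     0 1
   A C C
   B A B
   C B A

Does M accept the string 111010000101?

rejected

B --1--> B
B --1--> B
B --1--> B
B --0--> A
A --1--> C
C --0--> B
B --0--> A
A --0--> C
C --0--> B
B --1--> B
B --0--> A
A --1--> C
End in state C, which is not an accepting state.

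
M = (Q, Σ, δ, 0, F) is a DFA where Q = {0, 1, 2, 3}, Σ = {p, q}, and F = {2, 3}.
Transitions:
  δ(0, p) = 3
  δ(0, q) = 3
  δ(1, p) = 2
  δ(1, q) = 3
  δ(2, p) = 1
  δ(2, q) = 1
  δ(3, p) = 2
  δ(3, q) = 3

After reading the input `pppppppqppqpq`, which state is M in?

0 --p--> 3
3 --p--> 2
2 --p--> 1
1 --p--> 2
2 --p--> 1
1 --p--> 2
2 --p--> 1
1 --q--> 3
3 --p--> 2
2 --p--> 1
1 --q--> 3
3 --p--> 2
2 --q--> 1

1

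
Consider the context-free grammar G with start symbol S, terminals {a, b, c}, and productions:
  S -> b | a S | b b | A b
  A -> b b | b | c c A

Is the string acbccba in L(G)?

no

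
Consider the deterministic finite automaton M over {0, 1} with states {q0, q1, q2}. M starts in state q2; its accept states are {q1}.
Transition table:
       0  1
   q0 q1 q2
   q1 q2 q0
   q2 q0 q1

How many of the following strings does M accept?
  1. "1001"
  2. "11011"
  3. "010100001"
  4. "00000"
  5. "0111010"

2

"1001": rejected
"11011": rejected
"010100001": rejected
"00000": accepted
"0111010": accepted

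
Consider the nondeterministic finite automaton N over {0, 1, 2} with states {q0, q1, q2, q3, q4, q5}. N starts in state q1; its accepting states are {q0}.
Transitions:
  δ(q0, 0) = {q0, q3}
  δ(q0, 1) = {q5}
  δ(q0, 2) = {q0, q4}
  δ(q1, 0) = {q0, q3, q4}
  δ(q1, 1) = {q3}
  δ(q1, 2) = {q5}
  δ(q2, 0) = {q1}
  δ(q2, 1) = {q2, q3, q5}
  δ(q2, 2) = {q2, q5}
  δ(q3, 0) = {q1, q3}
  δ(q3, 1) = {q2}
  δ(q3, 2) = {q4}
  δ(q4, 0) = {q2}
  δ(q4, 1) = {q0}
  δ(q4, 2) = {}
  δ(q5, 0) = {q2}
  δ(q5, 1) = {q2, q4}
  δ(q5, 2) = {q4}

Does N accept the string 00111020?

Start: {q1}
read 0: {q0, q3, q4}
read 0: {q0, q1, q2, q3}
read 1: {q2, q3, q5}
read 1: {q2, q3, q4, q5}
read 1: {q0, q2, q3, q4, q5}
read 0: {q0, q1, q2, q3}
read 2: {q0, q2, q4, q5}
read 0: {q0, q1, q2, q3}
Reachable ∩ accepting = {q0} — nonempty.

accepted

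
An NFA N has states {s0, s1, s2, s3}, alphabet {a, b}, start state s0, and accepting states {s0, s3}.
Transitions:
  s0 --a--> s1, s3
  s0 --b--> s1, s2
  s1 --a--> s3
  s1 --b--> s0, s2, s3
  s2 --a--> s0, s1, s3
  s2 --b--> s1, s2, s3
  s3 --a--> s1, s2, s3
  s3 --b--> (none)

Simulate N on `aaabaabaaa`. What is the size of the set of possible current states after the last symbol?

4

Start: {s0}
read a: {s1, s3}
read a: {s1, s2, s3}
read a: {s0, s1, s2, s3}
read b: {s0, s1, s2, s3}
read a: {s0, s1, s2, s3}
read a: {s0, s1, s2, s3}
read b: {s0, s1, s2, s3}
read a: {s0, s1, s2, s3}
read a: {s0, s1, s2, s3}
read a: {s0, s1, s2, s3}
Final reachable set {s0, s1, s2, s3} has 4 states.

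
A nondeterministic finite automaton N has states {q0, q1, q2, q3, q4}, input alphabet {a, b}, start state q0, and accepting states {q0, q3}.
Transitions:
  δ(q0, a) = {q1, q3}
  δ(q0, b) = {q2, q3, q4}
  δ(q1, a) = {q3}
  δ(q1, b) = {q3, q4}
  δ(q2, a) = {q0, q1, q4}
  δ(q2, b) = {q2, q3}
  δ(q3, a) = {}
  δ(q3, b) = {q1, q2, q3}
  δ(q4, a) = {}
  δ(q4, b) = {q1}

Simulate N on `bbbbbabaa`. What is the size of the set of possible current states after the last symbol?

Start: {q0}
read b: {q2, q3, q4}
read b: {q1, q2, q3}
read b: {q1, q2, q3, q4}
read b: {q1, q2, q3, q4}
read b: {q1, q2, q3, q4}
read a: {q0, q1, q3, q4}
read b: {q1, q2, q3, q4}
read a: {q0, q1, q3, q4}
read a: {q1, q3}
Final reachable set {q1, q3} has 2 states.

2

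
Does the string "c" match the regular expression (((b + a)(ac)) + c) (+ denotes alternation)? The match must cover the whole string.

yes

The right alternative c matches c.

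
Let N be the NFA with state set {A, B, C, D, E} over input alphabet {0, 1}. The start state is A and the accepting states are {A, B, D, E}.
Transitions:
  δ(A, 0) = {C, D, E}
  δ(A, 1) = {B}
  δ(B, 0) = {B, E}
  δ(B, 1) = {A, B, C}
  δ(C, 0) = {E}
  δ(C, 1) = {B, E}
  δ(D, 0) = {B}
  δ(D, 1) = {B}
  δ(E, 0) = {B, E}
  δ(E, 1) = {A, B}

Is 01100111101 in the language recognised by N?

accepted

Start: {A}
read 0: {C, D, E}
read 1: {A, B, E}
read 1: {A, B, C}
read 0: {B, C, D, E}
read 0: {B, E}
read 1: {A, B, C}
read 1: {A, B, C, E}
read 1: {A, B, C, E}
read 1: {A, B, C, E}
read 0: {B, C, D, E}
read 1: {A, B, C, E}
Reachable ∩ accepting = {A, B, E} — nonempty.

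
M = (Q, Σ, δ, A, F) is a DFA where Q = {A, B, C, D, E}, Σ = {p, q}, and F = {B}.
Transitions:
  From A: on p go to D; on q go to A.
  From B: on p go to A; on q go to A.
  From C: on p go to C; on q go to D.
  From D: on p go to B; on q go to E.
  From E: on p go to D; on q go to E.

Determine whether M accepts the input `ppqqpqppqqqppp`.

A --p--> D
D --p--> B
B --q--> A
A --q--> A
A --p--> D
D --q--> E
E --p--> D
D --p--> B
B --q--> A
A --q--> A
A --q--> A
A --p--> D
D --p--> B
B --p--> A
End in state A, which is not an accepting state.

rejected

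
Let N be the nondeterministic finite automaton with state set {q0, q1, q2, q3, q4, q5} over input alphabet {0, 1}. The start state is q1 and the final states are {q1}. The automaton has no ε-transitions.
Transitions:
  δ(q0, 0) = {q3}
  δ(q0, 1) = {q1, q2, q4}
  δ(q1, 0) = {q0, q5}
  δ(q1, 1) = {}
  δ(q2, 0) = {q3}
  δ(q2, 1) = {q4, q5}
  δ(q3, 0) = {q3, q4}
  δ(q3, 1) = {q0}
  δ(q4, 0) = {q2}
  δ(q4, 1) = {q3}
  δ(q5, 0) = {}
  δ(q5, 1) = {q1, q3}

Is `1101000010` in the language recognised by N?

rejected

Start: {q1}
read 1: {}
The reachable set is empty and stays empty for the remaining 9 symbols.
Reachable ∩ accepting = {} — empty.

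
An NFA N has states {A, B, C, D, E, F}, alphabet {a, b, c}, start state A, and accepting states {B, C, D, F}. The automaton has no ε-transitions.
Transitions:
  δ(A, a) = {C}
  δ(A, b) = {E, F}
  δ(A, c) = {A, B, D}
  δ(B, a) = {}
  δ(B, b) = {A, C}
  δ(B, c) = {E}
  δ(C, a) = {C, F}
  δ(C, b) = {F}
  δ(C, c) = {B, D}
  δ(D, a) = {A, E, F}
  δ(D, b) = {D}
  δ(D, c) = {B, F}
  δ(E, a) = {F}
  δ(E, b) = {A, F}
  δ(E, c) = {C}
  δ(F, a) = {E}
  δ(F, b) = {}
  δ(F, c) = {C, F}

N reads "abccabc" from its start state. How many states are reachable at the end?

Start: {A}
read a: {C}
read b: {F}
read c: {C, F}
read c: {B, C, D, F}
read a: {A, C, E, F}
read b: {A, E, F}
read c: {A, B, C, D, F}
Final reachable set {A, B, C, D, F} has 5 states.

5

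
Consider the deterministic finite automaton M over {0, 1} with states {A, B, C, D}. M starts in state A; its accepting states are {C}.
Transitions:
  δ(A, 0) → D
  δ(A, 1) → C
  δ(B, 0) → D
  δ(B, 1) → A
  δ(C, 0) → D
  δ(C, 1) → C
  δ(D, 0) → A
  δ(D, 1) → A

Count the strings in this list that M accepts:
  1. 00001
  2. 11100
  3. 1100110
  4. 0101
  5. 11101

00001: accepted
11100: rejected
1100110: rejected
0101: rejected
11101: rejected

1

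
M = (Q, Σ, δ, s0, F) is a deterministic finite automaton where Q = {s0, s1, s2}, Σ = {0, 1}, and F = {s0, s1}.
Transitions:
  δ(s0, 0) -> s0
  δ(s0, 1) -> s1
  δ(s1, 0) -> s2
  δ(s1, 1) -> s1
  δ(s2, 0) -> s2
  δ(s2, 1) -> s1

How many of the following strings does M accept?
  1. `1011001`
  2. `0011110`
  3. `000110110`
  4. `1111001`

`1011001`: accepted
`0011110`: rejected
`000110110`: rejected
`1111001`: accepted

2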